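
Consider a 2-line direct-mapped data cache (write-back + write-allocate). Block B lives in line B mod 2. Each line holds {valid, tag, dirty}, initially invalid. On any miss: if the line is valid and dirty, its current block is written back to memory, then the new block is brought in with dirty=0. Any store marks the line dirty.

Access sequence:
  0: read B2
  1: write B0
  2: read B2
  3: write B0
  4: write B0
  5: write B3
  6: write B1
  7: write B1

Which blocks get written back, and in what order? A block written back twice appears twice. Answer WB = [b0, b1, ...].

WB = [0, 3]

  0 | R B2 → L0 miss [-]
  1 | W B0 → L0 miss [D]
  2 | R B2 → L0 miss wb→B0 [-]
  3 | W B0 → L0 miss [D]
  4 | W B0 → L0 hit [D]
  5 | W B3 → L1 miss [D]
  6 | W B1 → L1 miss wb→B3 [D]
  7 | W B1 → L1 hit [D]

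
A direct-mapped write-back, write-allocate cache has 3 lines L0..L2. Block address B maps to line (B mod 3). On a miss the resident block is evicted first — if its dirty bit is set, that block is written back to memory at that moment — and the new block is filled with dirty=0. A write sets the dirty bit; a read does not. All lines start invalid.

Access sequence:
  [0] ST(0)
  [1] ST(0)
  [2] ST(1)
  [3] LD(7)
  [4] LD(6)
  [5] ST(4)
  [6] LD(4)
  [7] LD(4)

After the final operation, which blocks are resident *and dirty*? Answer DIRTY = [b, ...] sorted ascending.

  0 | W B0 → L0 miss [D]
  1 | W B0 → L0 hit [D]
  2 | W B1 → L1 miss [D]
  3 | R B7 → L1 miss wb→B1 [-]
  4 | R B6 → L0 miss wb→B0 [-]
  5 | W B4 → L1 miss [D]
  6 | R B4 → L1 hit [D]
  7 | R B4 → L1 hit [D]

DIRTY = [4]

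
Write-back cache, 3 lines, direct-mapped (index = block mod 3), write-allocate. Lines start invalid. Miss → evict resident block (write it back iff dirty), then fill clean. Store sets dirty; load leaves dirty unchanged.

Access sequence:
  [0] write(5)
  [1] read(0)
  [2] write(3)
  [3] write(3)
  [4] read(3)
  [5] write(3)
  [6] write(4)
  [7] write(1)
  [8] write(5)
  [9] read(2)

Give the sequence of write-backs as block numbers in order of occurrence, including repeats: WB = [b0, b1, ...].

0: W B5 -> L2 miss  d=D]
1: R B0 -> L0 miss  d=-]
2: W B3 -> L0 miss  d=D]
3: W B3 -> L0 hit  d=D]
4: R B3 -> L0 hit  d=D]
5: W B3 -> L0 hit  d=D]
6: W B4 -> L1 miss  d=D]
7: W B1 -> L1 miss wb->B4  d=D]
8: W B5 -> L2 hit  d=D]
9: R B2 -> L2 miss wb->B5  d=-]

WB = [4, 5]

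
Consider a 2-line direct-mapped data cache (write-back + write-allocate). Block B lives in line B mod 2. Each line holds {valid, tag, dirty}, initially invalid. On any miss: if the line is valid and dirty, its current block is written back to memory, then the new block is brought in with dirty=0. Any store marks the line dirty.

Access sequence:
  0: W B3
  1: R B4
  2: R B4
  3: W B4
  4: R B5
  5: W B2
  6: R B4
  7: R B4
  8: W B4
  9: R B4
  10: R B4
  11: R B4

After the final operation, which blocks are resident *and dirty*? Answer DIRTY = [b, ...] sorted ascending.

DIRTY = [4]

  0 | W B3 → L1 miss [D]
  1 | R B4 → L0 miss [-]
  2 | R B4 → L0 hit [-]
  3 | W B4 → L0 hit [D]
  4 | R B5 → L1 miss wb→B3 [-]
  5 | W B2 → L0 miss wb→B4 [D]
  6 | R B4 → L0 miss wb→B2 [-]
  7 | R B4 → L0 hit [-]
  8 | W B4 → L0 hit [D]
  9 | R B4 → L0 hit [D]
  10 | R B4 → L0 hit [D]
  11 | R B4 → L0 hit [D]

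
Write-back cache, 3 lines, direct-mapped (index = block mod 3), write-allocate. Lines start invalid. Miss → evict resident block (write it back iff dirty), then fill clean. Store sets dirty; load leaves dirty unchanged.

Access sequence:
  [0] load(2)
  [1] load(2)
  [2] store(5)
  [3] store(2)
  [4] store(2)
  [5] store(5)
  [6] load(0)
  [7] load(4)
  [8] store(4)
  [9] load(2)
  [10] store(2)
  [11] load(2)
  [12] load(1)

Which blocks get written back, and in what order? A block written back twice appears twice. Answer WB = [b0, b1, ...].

  0 | R B2 → L2 miss [-]
  1 | R B2 → L2 hit [-]
  2 | W B5 → L2 miss [D]
  3 | W B2 → L2 miss wb→B5 [D]
  4 | W B2 → L2 hit [D]
  5 | W B5 → L2 miss wb→B2 [D]
  6 | R B0 → L0 miss [-]
  7 | R B4 → L1 miss [-]
  8 | W B4 → L1 hit [D]
  9 | R B2 → L2 miss wb→B5 [-]
  10 | W B2 → L2 hit [D]
  11 | R B2 → L2 hit [D]
  12 | R B1 → L1 miss wb→B4 [-]

WB = [5, 2, 5, 4]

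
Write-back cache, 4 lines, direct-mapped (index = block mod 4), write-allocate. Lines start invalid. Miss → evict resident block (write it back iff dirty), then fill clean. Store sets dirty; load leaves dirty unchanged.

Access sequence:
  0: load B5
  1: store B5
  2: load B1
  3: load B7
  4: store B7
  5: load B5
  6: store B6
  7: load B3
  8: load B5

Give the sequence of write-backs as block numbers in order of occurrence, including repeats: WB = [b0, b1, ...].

WB = [5, 7]

0: R B5 → L1 miss [-]
1: W B5 → L1 hit [D]
2: R B1 → L1 miss wb→B5 [-]
3: R B7 → L3 miss [-]
4: W B7 → L3 hit [D]
5: R B5 → L1 miss [-]
6: W B6 → L2 miss [D]
7: R B3 → L3 miss wb→B7 [-]
8: R B5 → L1 hit [-]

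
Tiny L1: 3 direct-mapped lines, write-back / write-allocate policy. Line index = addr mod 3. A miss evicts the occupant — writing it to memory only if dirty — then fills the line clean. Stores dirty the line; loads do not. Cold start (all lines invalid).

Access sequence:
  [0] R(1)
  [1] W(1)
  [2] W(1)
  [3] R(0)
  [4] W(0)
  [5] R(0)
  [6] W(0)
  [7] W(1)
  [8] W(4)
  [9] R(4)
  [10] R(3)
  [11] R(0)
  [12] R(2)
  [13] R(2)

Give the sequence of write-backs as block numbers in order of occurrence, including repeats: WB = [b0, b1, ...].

WB = [1, 0]

  0 | R B1 → L1 miss [-]
  1 | W B1 → L1 hit [D]
  2 | W B1 → L1 hit [D]
  3 | R B0 → L0 miss [-]
  4 | W B0 → L0 hit [D]
  5 | R B0 → L0 hit [D]
  6 | W B0 → L0 hit [D]
  7 | W B1 → L1 hit [D]
  8 | W B4 → L1 miss wb→B1 [D]
  9 | R B4 → L1 hit [D]
  10 | R B3 → L0 miss wb→B0 [-]
  11 | R B0 → L0 miss [-]
  12 | R B2 → L2 miss [-]
  13 | R B2 → L2 hit [-]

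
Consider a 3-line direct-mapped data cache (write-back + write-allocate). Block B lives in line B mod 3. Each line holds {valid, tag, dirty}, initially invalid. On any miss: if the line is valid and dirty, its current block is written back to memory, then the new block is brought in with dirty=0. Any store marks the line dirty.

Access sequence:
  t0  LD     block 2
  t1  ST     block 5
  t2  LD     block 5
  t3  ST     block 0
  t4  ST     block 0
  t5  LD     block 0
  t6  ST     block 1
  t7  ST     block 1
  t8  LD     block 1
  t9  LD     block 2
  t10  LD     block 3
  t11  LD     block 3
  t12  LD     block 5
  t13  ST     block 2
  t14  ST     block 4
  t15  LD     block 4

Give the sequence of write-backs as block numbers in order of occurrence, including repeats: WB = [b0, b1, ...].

WB = [5, 0, 1]

0: R B2 → L2 miss [-]
1: W B5 → L2 miss [D]
2: R B5 → L2 hit [D]
3: W B0 → L0 miss [D]
4: W B0 → L0 hit [D]
5: R B0 → L0 hit [D]
6: W B1 → L1 miss [D]
7: W B1 → L1 hit [D]
8: R B1 → L1 hit [D]
9: R B2 → L2 miss wb→B5 [-]
10: R B3 → L0 miss wb→B0 [-]
11: R B3 → L0 hit [-]
12: R B5 → L2 miss [-]
13: W B2 → L2 miss [D]
14: W B4 → L1 miss wb→B1 [D]
15: R B4 → L1 hit [D]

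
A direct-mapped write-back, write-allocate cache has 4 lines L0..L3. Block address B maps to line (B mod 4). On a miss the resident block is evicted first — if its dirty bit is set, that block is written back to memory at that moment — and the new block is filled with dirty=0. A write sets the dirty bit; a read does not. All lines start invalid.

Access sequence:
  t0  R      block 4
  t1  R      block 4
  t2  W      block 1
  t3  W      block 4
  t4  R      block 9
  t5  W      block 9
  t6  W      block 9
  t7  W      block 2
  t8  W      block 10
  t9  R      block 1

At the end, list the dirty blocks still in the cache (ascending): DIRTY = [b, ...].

0: R B4 -> L0 miss  d=-]
1: R B4 -> L0 hit  d=-]
2: W B1 -> L1 miss  d=D]
3: W B4 -> L0 hit  d=D]
4: R B9 -> L1 miss wb->B1  d=-]
5: W B9 -> L1 hit  d=D]
6: W B9 -> L1 hit  d=D]
7: W B2 -> L2 miss  d=D]
8: W B10 -> L2 miss wb->B2  d=D]
9: R B1 -> L1 miss wb->B9  d=-]

DIRTY = [4, 10]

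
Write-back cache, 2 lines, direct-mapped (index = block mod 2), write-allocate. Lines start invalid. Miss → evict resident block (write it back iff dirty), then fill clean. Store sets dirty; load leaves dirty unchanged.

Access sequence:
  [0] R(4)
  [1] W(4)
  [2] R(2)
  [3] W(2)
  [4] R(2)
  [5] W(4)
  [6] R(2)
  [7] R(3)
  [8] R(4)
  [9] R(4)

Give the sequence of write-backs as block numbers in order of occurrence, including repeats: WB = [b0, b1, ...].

WB = [4, 2, 4]

0: R B4 -> L0 miss  d=-]
1: W B4 -> L0 hit  d=D]
2: R B2 -> L0 miss wb->B4  d=-]
3: W B2 -> L0 hit  d=D]
4: R B2 -> L0 hit  d=D]
5: W B4 -> L0 miss wb->B2  d=D]
6: R B2 -> L0 miss wb->B4  d=-]
7: R B3 -> L1 miss  d=-]
8: R B4 -> L0 miss  d=-]
9: R B4 -> L0 hit  d=-]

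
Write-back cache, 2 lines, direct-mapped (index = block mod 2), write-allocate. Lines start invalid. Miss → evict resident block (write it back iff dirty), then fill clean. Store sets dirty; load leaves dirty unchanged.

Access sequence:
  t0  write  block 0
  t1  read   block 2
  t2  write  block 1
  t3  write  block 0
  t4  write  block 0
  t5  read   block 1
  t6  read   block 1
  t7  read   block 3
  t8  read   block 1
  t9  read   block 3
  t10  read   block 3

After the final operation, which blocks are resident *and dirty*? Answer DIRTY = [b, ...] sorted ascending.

DIRTY = [0]

  0 | W B0 → L0 miss [D]
  1 | R B2 → L0 miss wb→B0 [-]
  2 | W B1 → L1 miss [D]
  3 | W B0 → L0 miss [D]
  4 | W B0 → L0 hit [D]
  5 | R B1 → L1 hit [D]
  6 | R B1 → L1 hit [D]
  7 | R B3 → L1 miss wb→B1 [-]
  8 | R B1 → L1 miss [-]
  9 | R B3 → L1 miss [-]
  10 | R B3 → L1 hit [-]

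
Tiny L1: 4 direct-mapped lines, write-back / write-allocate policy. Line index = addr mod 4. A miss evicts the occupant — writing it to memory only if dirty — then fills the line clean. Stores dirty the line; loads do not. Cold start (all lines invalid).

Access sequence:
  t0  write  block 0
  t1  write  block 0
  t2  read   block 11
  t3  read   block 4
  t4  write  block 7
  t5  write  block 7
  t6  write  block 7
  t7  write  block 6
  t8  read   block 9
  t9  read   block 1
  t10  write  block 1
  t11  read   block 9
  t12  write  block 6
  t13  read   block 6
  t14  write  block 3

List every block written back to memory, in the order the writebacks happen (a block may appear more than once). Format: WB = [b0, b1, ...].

0: W B0 → L0 miss [D]
1: W B0 → L0 hit [D]
2: R B11 → L3 miss [-]
3: R B4 → L0 miss wb→B0 [-]
4: W B7 → L3 miss [D]
5: W B7 → L3 hit [D]
6: W B7 → L3 hit [D]
7: W B6 → L2 miss [D]
8: R B9 → L1 miss [-]
9: R B1 → L1 miss [-]
10: W B1 → L1 hit [D]
11: R B9 → L1 miss wb→B1 [-]
12: W B6 → L2 hit [D]
13: R B6 → L2 hit [D]
14: W B3 → L3 miss wb→B7 [D]

WB = [0, 1, 7]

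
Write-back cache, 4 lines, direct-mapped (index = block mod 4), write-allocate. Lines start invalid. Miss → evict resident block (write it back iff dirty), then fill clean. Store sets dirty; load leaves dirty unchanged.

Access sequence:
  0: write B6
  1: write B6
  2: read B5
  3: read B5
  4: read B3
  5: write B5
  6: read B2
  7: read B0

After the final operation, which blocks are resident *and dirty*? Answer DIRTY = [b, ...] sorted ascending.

0: W B6 -> L2 miss  d=D]
1: W B6 -> L2 hit  d=D]
2: R B5 -> L1 miss  d=-]
3: R B5 -> L1 hit  d=-]
4: R B3 -> L3 miss  d=-]
5: W B5 -> L1 hit  d=D]
6: R B2 -> L2 miss wb->B6  d=-]
7: R B0 -> L0 miss  d=-]

DIRTY = [5]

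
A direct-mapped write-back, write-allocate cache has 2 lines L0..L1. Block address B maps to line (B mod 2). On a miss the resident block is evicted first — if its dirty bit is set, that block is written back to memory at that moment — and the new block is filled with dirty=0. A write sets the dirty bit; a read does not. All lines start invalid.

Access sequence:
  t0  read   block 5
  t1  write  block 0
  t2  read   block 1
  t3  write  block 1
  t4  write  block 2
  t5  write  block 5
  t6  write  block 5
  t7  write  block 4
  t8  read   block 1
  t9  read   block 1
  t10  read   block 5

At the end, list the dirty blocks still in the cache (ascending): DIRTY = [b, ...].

0: R B5 → L1 miss [-]
1: W B0 → L0 miss [D]
2: R B1 → L1 miss [-]
3: W B1 → L1 hit [D]
4: W B2 → L0 miss wb→B0 [D]
5: W B5 → L1 miss wb→B1 [D]
6: W B5 → L1 hit [D]
7: W B4 → L0 miss wb→B2 [D]
8: R B1 → L1 miss wb→B5 [-]
9: R B1 → L1 hit [-]
10: R B5 → L1 miss [-]

DIRTY = [4]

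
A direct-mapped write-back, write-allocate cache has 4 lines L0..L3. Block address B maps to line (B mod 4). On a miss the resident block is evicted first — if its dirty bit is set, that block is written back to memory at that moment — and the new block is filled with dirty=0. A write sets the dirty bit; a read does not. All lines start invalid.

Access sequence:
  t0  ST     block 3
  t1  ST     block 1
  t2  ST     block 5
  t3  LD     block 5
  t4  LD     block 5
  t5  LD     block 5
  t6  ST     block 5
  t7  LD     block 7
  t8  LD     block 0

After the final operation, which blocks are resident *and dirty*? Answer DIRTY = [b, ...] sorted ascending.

0: W B3 -> L3 miss  d=D]
1: W B1 -> L1 miss  d=D]
2: W B5 -> L1 miss wb->B1  d=D]
3: R B5 -> L1 hit  d=D]
4: R B5 -> L1 hit  d=D]
5: R B5 -> L1 hit  d=D]
6: W B5 -> L1 hit  d=D]
7: R B7 -> L3 miss wb->B3  d=-]
8: R B0 -> L0 miss  d=-]

DIRTY = [5]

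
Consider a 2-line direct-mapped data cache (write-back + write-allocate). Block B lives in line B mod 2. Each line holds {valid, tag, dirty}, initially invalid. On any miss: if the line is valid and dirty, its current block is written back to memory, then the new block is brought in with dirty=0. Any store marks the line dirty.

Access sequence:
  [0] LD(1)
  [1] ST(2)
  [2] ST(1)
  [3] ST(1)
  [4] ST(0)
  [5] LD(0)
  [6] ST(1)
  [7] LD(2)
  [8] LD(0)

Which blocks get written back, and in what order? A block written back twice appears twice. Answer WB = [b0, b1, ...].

  0 | R B1 → L1 miss [-]
  1 | W B2 → L0 miss [D]
  2 | W B1 → L1 hit [D]
  3 | W B1 → L1 hit [D]
  4 | W B0 → L0 miss wb→B2 [D]
  5 | R B0 → L0 hit [D]
  6 | W B1 → L1 hit [D]
  7 | R B2 → L0 miss wb→B0 [-]
  8 | R B0 → L0 miss [-]

WB = [2, 0]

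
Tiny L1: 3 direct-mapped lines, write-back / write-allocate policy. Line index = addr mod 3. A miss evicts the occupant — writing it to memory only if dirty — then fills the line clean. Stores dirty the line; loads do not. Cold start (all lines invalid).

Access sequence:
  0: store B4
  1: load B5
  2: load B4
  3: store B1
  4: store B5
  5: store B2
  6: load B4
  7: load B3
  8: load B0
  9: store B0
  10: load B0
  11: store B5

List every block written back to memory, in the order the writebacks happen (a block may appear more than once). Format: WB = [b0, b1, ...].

0: W B4 -> L1 miss  d=D]
1: R B5 -> L2 miss  d=-]
2: R B4 -> L1 hit  d=D]
3: W B1 -> L1 miss wb->B4  d=D]
4: W B5 -> L2 hit  d=D]
5: W B2 -> L2 miss wb->B5  d=D]
6: R B4 -> L1 miss wb->B1  d=-]
7: R B3 -> L0 miss  d=-]
8: R B0 -> L0 miss  d=-]
9: W B0 -> L0 hit  d=D]
10: R B0 -> L0 hit  d=D]
11: W B5 -> L2 miss wb->B2  d=D]

WB = [4, 5, 1, 2]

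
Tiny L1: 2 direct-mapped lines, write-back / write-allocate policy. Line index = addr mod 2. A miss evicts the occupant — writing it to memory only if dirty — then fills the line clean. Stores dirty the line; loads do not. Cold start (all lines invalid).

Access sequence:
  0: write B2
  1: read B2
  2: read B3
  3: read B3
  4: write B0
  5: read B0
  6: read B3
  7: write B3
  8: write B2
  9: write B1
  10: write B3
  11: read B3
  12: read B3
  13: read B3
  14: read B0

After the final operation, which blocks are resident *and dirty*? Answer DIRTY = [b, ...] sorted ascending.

DIRTY = [3]

0: W B2 → L0 miss [D]
1: R B2 → L0 hit [D]
2: R B3 → L1 miss [-]
3: R B3 → L1 hit [-]
4: W B0 → L0 miss wb→B2 [D]
5: R B0 → L0 hit [D]
6: R B3 → L1 hit [-]
7: W B3 → L1 hit [D]
8: W B2 → L0 miss wb→B0 [D]
9: W B1 → L1 miss wb→B3 [D]
10: W B3 → L1 miss wb→B1 [D]
11: R B3 → L1 hit [D]
12: R B3 → L1 hit [D]
13: R B3 → L1 hit [D]
14: R B0 → L0 miss wb→B2 [-]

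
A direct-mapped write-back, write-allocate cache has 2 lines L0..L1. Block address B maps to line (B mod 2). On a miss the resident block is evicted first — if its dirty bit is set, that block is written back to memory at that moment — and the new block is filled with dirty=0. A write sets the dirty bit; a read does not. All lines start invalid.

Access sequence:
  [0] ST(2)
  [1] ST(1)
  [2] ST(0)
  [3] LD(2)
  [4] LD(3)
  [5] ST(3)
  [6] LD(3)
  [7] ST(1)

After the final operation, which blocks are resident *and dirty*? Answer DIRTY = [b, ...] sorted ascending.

0: W B2 -> L0 miss  d=D]
1: W B1 -> L1 miss  d=D]
2: W B0 -> L0 miss wb->B2  d=D]
3: R B2 -> L0 miss wb->B0  d=-]
4: R B3 -> L1 miss wb->B1  d=-]
5: W B3 -> L1 hit  d=D]
6: R B3 -> L1 hit  d=D]
7: W B1 -> L1 miss wb->B3  d=D]

DIRTY = [1]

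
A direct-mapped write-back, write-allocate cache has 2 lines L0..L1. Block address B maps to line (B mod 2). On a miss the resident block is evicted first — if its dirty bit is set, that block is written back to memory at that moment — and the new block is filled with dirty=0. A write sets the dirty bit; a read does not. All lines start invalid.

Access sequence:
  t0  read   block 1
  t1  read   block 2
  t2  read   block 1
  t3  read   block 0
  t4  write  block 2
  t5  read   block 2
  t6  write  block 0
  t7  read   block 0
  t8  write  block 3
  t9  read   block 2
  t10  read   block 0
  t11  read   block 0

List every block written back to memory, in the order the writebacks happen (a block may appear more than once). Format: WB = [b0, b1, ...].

0: R B1 → L1 miss [-]
1: R B2 → L0 miss [-]
2: R B1 → L1 hit [-]
3: R B0 → L0 miss [-]
4: W B2 → L0 miss [D]
5: R B2 → L0 hit [D]
6: W B0 → L0 miss wb→B2 [D]
7: R B0 → L0 hit [D]
8: W B3 → L1 miss [D]
9: R B2 → L0 miss wb→B0 [-]
10: R B0 → L0 miss [-]
11: R B0 → L0 hit [-]

WB = [2, 0]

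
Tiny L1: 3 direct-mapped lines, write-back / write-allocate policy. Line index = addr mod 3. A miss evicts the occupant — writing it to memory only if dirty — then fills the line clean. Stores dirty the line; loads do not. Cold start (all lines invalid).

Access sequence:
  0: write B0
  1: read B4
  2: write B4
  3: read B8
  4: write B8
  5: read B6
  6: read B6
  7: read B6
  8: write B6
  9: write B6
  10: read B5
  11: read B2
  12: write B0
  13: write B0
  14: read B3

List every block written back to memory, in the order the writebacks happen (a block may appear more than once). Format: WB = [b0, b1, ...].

  0 | W B0 → L0 miss [D]
  1 | R B4 → L1 miss [-]
  2 | W B4 → L1 hit [D]
  3 | R B8 → L2 miss [-]
  4 | W B8 → L2 hit [D]
  5 | R B6 → L0 miss wb→B0 [-]
  6 | R B6 → L0 hit [-]
  7 | R B6 → L0 hit [-]
  8 | W B6 → L0 hit [D]
  9 | W B6 → L0 hit [D]
  10 | R B5 → L2 miss wb→B8 [-]
  11 | R B2 → L2 miss [-]
  12 | W B0 → L0 miss wb→B6 [D]
  13 | W B0 → L0 hit [D]
  14 | R B3 → L0 miss wb→B0 [-]

WB = [0, 8, 6, 0]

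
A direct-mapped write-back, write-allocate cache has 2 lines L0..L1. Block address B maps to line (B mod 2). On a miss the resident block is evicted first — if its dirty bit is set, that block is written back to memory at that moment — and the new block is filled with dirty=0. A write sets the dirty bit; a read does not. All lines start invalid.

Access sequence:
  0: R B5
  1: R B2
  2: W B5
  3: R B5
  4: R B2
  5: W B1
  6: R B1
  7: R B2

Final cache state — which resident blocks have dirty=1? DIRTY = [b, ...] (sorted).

DIRTY = [1]

0: R B5 -> L1 miss  d=-]
1: R B2 -> L0 miss  d=-]
2: W B5 -> L1 hit  d=D]
3: R B5 -> L1 hit  d=D]
4: R B2 -> L0 hit  d=-]
5: W B1 -> L1 miss wb->B5  d=D]
6: R B1 -> L1 hit  d=D]
7: R B2 -> L0 hit  d=-]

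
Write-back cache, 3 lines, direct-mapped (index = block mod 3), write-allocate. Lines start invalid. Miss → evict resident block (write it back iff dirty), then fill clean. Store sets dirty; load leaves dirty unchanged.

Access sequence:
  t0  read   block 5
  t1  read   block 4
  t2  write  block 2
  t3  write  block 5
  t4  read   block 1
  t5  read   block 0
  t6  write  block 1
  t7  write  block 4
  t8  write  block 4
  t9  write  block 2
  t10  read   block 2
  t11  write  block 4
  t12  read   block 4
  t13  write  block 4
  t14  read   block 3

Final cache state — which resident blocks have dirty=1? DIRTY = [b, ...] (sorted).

DIRTY = [2, 4]

  0 | R B5 → L2 miss [-]
  1 | R B4 → L1 miss [-]
  2 | W B2 → L2 miss [D]
  3 | W B5 → L2 miss wb→B2 [D]
  4 | R B1 → L1 miss [-]
  5 | R B0 → L0 miss [-]
  6 | W B1 → L1 hit [D]
  7 | W B4 → L1 miss wb→B1 [D]
  8 | W B4 → L1 hit [D]
  9 | W B2 → L2 miss wb→B5 [D]
  10 | R B2 → L2 hit [D]
  11 | W B4 → L1 hit [D]
  12 | R B4 → L1 hit [D]
  13 | W B4 → L1 hit [D]
  14 | R B3 → L0 miss [-]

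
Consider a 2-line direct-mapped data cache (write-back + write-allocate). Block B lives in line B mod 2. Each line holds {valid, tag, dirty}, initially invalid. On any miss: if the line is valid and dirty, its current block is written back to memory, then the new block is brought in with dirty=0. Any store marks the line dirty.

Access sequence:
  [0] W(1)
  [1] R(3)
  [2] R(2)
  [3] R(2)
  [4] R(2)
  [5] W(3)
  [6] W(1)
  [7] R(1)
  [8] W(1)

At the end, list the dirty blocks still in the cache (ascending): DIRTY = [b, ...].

0: W B1 → L1 miss [D]
1: R B3 → L1 miss wb→B1 [-]
2: R B2 → L0 miss [-]
3: R B2 → L0 hit [-]
4: R B2 → L0 hit [-]
5: W B3 → L1 hit [D]
6: W B1 → L1 miss wb→B3 [D]
7: R B1 → L1 hit [D]
8: W B1 → L1 hit [D]

DIRTY = [1]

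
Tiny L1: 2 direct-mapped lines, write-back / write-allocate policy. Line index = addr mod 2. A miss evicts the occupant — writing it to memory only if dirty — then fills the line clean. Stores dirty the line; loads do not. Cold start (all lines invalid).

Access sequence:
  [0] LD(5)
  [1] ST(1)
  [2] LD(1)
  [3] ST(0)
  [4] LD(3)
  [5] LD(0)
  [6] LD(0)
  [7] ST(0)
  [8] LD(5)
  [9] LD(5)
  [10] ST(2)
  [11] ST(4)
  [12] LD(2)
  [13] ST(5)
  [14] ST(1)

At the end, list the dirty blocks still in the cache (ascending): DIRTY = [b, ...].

DIRTY = [1]

0: R B5 -> L1 miss  d=-]
1: W B1 -> L1 miss  d=D]
2: R B1 -> L1 hit  d=D]
3: W B0 -> L0 miss  d=D]
4: R B3 -> L1 miss wb->B1  d=-]
5: R B0 -> L0 hit  d=D]
6: R B0 -> L0 hit  d=D]
7: W B0 -> L0 hit  d=D]
8: R B5 -> L1 miss  d=-]
9: R B5 -> L1 hit  d=-]
10: W B2 -> L0 miss wb->B0  d=D]
11: W B4 -> L0 miss wb->B2  d=D]
12: R B2 -> L0 miss wb->B4  d=-]
13: W B5 -> L1 hit  d=D]
14: W B1 -> L1 miss wb->B5  d=D]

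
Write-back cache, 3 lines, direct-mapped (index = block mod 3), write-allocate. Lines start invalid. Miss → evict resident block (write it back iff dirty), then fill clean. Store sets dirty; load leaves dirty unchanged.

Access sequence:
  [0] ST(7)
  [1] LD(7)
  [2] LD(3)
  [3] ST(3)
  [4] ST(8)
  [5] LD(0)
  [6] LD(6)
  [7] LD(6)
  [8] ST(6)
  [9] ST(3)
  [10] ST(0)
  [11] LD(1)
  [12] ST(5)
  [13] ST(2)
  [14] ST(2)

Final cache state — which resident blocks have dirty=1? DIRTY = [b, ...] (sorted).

  0 | W B7 → L1 miss [D]
  1 | R B7 → L1 hit [D]
  2 | R B3 → L0 miss [-]
  3 | W B3 → L0 hit [D]
  4 | W B8 → L2 miss [D]
  5 | R B0 → L0 miss wb→B3 [-]
  6 | R B6 → L0 miss [-]
  7 | R B6 → L0 hit [-]
  8 | W B6 → L0 hit [D]
  9 | W B3 → L0 miss wb→B6 [D]
  10 | W B0 → L0 miss wb→B3 [D]
  11 | R B1 → L1 miss wb→B7 [-]
  12 | W B5 → L2 miss wb→B8 [D]
  13 | W B2 → L2 miss wb→B5 [D]
  14 | W B2 → L2 hit [D]

DIRTY = [0, 2]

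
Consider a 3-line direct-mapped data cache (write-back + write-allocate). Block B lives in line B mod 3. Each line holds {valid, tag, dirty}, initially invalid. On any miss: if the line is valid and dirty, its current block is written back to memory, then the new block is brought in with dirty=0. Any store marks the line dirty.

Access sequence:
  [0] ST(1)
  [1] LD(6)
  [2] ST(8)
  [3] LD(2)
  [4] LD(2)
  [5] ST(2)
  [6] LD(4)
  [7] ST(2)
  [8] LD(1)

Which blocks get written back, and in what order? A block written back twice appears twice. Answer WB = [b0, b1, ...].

  0 | W B1 → L1 miss [D]
  1 | R B6 → L0 miss [-]
  2 | W B8 → L2 miss [D]
  3 | R B2 → L2 miss wb→B8 [-]
  4 | R B2 → L2 hit [-]
  5 | W B2 → L2 hit [D]
  6 | R B4 → L1 miss wb→B1 [-]
  7 | W B2 → L2 hit [D]
  8 | R B1 → L1 miss [-]

WB = [8, 1]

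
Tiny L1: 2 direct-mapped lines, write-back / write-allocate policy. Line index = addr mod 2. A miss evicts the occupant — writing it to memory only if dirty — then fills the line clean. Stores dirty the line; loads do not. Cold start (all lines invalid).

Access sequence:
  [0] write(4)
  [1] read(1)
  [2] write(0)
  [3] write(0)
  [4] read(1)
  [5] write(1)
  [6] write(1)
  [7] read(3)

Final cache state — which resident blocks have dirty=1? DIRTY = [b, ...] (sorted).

0: W B4 -> L0 miss  d=D]
1: R B1 -> L1 miss  d=-]
2: W B0 -> L0 miss wb->B4  d=D]
3: W B0 -> L0 hit  d=D]
4: R B1 -> L1 hit  d=-]
5: W B1 -> L1 hit  d=D]
6: W B1 -> L1 hit  d=D]
7: R B3 -> L1 miss wb->B1  d=-]

DIRTY = [0]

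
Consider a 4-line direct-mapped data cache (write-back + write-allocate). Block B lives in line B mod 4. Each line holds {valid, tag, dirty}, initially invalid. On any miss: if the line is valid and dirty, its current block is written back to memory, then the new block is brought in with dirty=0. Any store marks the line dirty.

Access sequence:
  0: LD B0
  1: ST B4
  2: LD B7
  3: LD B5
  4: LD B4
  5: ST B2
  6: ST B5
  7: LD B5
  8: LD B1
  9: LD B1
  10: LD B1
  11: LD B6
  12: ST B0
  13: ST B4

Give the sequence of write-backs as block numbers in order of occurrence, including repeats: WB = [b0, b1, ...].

WB = [5, 2, 4, 0]

0: R B0 -> L0 miss  d=-]
1: W B4 -> L0 miss  d=D]
2: R B7 -> L3 miss  d=-]
3: R B5 -> L1 miss  d=-]
4: R B4 -> L0 hit  d=D]
5: W B2 -> L2 miss  d=D]
6: W B5 -> L1 hit  d=D]
7: R B5 -> L1 hit  d=D]
8: R B1 -> L1 miss wb->B5  d=-]
9: R B1 -> L1 hit  d=-]
10: R B1 -> L1 hit  d=-]
11: R B6 -> L2 miss wb->B2  d=-]
12: W B0 -> L0 miss wb->B4  d=D]
13: W B4 -> L0 miss wb->B0  d=D]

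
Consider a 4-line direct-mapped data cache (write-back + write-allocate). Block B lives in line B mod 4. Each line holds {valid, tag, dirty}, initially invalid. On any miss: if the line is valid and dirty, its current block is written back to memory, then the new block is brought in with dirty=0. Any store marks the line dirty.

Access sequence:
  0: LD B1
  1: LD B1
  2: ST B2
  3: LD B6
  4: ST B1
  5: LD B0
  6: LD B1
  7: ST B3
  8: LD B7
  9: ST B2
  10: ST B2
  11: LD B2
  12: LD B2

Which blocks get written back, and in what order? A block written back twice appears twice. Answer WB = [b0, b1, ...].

0: R B1 → L1 miss [-]
1: R B1 → L1 hit [-]
2: W B2 → L2 miss [D]
3: R B6 → L2 miss wb→B2 [-]
4: W B1 → L1 hit [D]
5: R B0 → L0 miss [-]
6: R B1 → L1 hit [D]
7: W B3 → L3 miss [D]
8: R B7 → L3 miss wb→B3 [-]
9: W B2 → L2 miss [D]
10: W B2 → L2 hit [D]
11: R B2 → L2 hit [D]
12: R B2 → L2 hit [D]

WB = [2, 3]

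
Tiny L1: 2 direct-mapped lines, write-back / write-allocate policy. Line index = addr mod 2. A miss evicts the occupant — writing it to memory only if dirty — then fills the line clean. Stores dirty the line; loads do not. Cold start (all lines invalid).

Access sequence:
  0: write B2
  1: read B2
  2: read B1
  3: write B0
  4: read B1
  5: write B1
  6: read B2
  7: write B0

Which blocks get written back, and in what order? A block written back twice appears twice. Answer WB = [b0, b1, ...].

WB = [2, 0]

0: W B2 -> L0 miss  d=D]
1: R B2 -> L0 hit  d=D]
2: R B1 -> L1 miss  d=-]
3: W B0 -> L0 miss wb->B2  d=D]
4: R B1 -> L1 hit  d=-]
5: W B1 -> L1 hit  d=D]
6: R B2 -> L0 miss wb->B0  d=-]
7: W B0 -> L0 miss  d=D]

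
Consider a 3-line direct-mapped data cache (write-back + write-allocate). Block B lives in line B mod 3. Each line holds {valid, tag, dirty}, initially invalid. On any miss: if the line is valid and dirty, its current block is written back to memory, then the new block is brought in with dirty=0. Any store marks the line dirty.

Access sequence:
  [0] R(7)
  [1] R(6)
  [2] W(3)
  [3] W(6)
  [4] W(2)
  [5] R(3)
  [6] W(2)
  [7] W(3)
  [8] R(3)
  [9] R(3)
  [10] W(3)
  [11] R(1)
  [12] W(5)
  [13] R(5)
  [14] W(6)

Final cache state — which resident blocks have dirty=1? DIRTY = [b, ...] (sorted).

0: R B7 -> L1 miss  d=-]
1: R B6 -> L0 miss  d=-]
2: W B3 -> L0 miss  d=D]
3: W B6 -> L0 miss wb->B3  d=D]
4: W B2 -> L2 miss  d=D]
5: R B3 -> L0 miss wb->B6  d=-]
6: W B2 -> L2 hit  d=D]
7: W B3 -> L0 hit  d=D]
8: R B3 -> L0 hit  d=D]
9: R B3 -> L0 hit  d=D]
10: W B3 -> L0 hit  d=D]
11: R B1 -> L1 miss  d=-]
12: W B5 -> L2 miss wb->B2  d=D]
13: R B5 -> L2 hit  d=D]
14: W B6 -> L0 miss wb->B3  d=D]

DIRTY = [5, 6]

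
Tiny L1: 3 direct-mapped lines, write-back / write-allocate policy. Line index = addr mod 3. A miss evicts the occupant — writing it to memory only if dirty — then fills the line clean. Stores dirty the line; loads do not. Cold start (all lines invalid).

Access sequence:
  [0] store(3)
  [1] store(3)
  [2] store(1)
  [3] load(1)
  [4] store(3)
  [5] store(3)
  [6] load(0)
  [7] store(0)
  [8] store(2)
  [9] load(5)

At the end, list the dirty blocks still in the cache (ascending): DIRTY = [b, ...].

DIRTY = [0, 1]

0: W B3 → L0 miss [D]
1: W B3 → L0 hit [D]
2: W B1 → L1 miss [D]
3: R B1 → L1 hit [D]
4: W B3 → L0 hit [D]
5: W B3 → L0 hit [D]
6: R B0 → L0 miss wb→B3 [-]
7: W B0 → L0 hit [D]
8: W B2 → L2 miss [D]
9: R B5 → L2 miss wb→B2 [-]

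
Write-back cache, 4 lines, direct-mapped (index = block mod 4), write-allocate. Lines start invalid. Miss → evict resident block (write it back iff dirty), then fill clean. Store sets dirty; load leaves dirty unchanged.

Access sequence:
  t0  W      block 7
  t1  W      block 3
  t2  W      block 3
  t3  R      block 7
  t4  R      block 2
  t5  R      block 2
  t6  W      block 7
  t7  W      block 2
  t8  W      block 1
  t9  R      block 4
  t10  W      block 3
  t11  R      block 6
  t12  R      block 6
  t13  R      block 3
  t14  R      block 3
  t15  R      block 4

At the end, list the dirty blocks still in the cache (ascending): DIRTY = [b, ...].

DIRTY = [1, 3]

  0 | W B7 → L3 miss [D]
  1 | W B3 → L3 miss wb→B7 [D]
  2 | W B3 → L3 hit [D]
  3 | R B7 → L3 miss wb→B3 [-]
  4 | R B2 → L2 miss [-]
  5 | R B2 → L2 hit [-]
  6 | W B7 → L3 hit [D]
  7 | W B2 → L2 hit [D]
  8 | W B1 → L1 miss [D]
  9 | R B4 → L0 miss [-]
  10 | W B3 → L3 miss wb→B7 [D]
  11 | R B6 → L2 miss wb→B2 [-]
  12 | R B6 → L2 hit [-]
  13 | R B3 → L3 hit [D]
  14 | R B3 → L3 hit [D]
  15 | R B4 → L0 hit [-]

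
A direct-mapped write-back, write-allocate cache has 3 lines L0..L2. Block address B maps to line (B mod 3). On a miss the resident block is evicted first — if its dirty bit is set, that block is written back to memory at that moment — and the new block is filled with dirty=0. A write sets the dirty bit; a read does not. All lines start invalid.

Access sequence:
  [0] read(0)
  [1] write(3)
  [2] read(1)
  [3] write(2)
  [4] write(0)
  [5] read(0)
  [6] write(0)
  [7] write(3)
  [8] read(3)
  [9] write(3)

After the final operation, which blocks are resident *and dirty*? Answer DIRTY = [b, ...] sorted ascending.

DIRTY = [2, 3]

0: R B0 -> L0 miss  d=-]
1: W B3 -> L0 miss  d=D]
2: R B1 -> L1 miss  d=-]
3: W B2 -> L2 miss  d=D]
4: W B0 -> L0 miss wb->B3  d=D]
5: R B0 -> L0 hit  d=D]
6: W B0 -> L0 hit  d=D]
7: W B3 -> L0 miss wb->B0  d=D]
8: R B3 -> L0 hit  d=D]
9: W B3 -> L0 hit  d=D]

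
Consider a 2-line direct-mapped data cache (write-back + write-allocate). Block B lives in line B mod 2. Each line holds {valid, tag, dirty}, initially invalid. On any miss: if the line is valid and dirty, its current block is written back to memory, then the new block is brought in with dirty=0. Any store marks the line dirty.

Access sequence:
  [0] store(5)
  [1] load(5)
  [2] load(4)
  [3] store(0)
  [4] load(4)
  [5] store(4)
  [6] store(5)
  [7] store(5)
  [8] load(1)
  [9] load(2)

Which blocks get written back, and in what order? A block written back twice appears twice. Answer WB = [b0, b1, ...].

WB = [0, 5, 4]

0: W B5 -> L1 miss  d=D]
1: R B5 -> L1 hit  d=D]
2: R B4 -> L0 miss  d=-]
3: W B0 -> L0 miss  d=D]
4: R B4 -> L0 miss wb->B0  d=-]
5: W B4 -> L0 hit  d=D]
6: W B5 -> L1 hit  d=D]
7: W B5 -> L1 hit  d=D]
8: R B1 -> L1 miss wb->B5  d=-]
9: R B2 -> L0 miss wb->B4  d=-]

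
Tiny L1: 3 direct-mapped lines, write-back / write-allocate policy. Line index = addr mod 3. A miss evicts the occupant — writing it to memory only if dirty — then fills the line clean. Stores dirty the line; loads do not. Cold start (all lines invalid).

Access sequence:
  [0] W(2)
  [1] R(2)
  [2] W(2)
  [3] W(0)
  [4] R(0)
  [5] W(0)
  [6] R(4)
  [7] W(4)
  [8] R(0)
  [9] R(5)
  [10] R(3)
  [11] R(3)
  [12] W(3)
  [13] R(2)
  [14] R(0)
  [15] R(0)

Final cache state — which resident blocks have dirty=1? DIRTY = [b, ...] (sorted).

0: W B2 -> L2 miss  d=D]
1: R B2 -> L2 hit  d=D]
2: W B2 -> L2 hit  d=D]
3: W B0 -> L0 miss  d=D]
4: R B0 -> L0 hit  d=D]
5: W B0 -> L0 hit  d=D]
6: R B4 -> L1 miss  d=-]
7: W B4 -> L1 hit  d=D]
8: R B0 -> L0 hit  d=D]
9: R B5 -> L2 miss wb->B2  d=-]
10: R B3 -> L0 miss wb->B0  d=-]
11: R B3 -> L0 hit  d=-]
12: W B3 -> L0 hit  d=D]
13: R B2 -> L2 miss  d=-]
14: R B0 -> L0 miss wb->B3  d=-]
15: R B0 -> L0 hit  d=-]

DIRTY = [4]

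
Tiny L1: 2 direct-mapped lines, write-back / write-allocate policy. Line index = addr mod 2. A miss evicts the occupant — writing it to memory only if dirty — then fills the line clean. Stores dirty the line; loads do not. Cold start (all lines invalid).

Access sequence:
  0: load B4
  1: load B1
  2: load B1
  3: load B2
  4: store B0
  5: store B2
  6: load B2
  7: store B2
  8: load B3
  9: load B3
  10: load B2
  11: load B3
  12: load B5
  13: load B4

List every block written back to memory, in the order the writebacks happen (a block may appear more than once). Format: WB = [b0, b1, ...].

WB = [0, 2]

  0 | R B4 → L0 miss [-]
  1 | R B1 → L1 miss [-]
  2 | R B1 → L1 hit [-]
  3 | R B2 → L0 miss [-]
  4 | W B0 → L0 miss [D]
  5 | W B2 → L0 miss wb→B0 [D]
  6 | R B2 → L0 hit [D]
  7 | W B2 → L0 hit [D]
  8 | R B3 → L1 miss [-]
  9 | R B3 → L1 hit [-]
  10 | R B2 → L0 hit [D]
  11 | R B3 → L1 hit [-]
  12 | R B5 → L1 miss [-]
  13 | R B4 → L0 miss wb→B2 [-]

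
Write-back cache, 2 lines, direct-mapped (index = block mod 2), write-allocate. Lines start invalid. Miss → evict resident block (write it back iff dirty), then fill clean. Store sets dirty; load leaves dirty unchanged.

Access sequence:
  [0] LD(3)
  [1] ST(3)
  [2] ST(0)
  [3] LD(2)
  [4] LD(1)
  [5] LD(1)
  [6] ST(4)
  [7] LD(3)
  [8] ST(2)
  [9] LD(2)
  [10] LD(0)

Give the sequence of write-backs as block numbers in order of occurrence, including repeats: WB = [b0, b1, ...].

0: R B3 → L1 miss [-]
1: W B3 → L1 hit [D]
2: W B0 → L0 miss [D]
3: R B2 → L0 miss wb→B0 [-]
4: R B1 → L1 miss wb→B3 [-]
5: R B1 → L1 hit [-]
6: W B4 → L0 miss [D]
7: R B3 → L1 miss [-]
8: W B2 → L0 miss wb→B4 [D]
9: R B2 → L0 hit [D]
10: R B0 → L0 miss wb→B2 [-]

WB = [0, 3, 4, 2]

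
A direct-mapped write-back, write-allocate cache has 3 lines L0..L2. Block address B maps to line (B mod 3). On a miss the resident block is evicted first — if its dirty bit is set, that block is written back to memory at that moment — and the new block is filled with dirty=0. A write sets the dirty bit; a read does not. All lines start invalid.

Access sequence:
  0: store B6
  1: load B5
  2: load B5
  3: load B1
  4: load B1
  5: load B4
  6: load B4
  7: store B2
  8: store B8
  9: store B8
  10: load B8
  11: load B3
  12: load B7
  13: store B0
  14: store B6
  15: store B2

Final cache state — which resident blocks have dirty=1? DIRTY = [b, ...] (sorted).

  0 | W B6 → L0 miss [D]
  1 | R B5 → L2 miss [-]
  2 | R B5 → L2 hit [-]
  3 | R B1 → L1 miss [-]
  4 | R B1 → L1 hit [-]
  5 | R B4 → L1 miss [-]
  6 | R B4 → L1 hit [-]
  7 | W B2 → L2 miss [D]
  8 | W B8 → L2 miss wb→B2 [D]
  9 | W B8 → L2 hit [D]
  10 | R B8 → L2 hit [D]
  11 | R B3 → L0 miss wb→B6 [-]
  12 | R B7 → L1 miss [-]
  13 | W B0 → L0 miss [D]
  14 | W B6 → L0 miss wb→B0 [D]
  15 | W B2 → L2 miss wb→B8 [D]

DIRTY = [2, 6]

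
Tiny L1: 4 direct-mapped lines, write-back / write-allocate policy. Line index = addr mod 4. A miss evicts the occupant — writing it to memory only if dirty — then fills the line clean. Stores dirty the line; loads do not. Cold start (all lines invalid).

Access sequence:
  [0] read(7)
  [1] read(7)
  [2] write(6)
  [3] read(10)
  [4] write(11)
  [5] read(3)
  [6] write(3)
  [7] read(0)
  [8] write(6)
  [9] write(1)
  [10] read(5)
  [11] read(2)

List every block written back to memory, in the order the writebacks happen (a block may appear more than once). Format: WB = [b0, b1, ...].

WB = [6, 11, 1, 6]

  0 | R B7 → L3 miss [-]
  1 | R B7 → L3 hit [-]
  2 | W B6 → L2 miss [D]
  3 | R B10 → L2 miss wb→B6 [-]
  4 | W B11 → L3 miss [D]
  5 | R B3 → L3 miss wb→B11 [-]
  6 | W B3 → L3 hit [D]
  7 | R B0 → L0 miss [-]
  8 | W B6 → L2 miss [D]
  9 | W B1 → L1 miss [D]
  10 | R B5 → L1 miss wb→B1 [-]
  11 | R B2 → L2 miss wb→B6 [-]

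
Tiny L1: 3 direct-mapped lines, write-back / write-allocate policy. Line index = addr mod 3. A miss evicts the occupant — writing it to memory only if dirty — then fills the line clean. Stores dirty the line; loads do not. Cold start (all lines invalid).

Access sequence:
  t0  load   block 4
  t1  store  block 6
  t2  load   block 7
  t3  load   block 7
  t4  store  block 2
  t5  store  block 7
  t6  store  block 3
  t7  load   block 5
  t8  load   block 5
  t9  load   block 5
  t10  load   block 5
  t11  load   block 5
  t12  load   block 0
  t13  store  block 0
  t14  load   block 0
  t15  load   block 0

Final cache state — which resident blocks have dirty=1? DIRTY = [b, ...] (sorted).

0: R B4 → L1 miss [-]
1: W B6 → L0 miss [D]
2: R B7 → L1 miss [-]
3: R B7 → L1 hit [-]
4: W B2 → L2 miss [D]
5: W B7 → L1 hit [D]
6: W B3 → L0 miss wb→B6 [D]
7: R B5 → L2 miss wb→B2 [-]
8: R B5 → L2 hit [-]
9: R B5 → L2 hit [-]
10: R B5 → L2 hit [-]
11: R B5 → L2 hit [-]
12: R B0 → L0 miss wb→B3 [-]
13: W B0 → L0 hit [D]
14: R B0 → L0 hit [D]
15: R B0 → L0 hit [D]

DIRTY = [0, 7]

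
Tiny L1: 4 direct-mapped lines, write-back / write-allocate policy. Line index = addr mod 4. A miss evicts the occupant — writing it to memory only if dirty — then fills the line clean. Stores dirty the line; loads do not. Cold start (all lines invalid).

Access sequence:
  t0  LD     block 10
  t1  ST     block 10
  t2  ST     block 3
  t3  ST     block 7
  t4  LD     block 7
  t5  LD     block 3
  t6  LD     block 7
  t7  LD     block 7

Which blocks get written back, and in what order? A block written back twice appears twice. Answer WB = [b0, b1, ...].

0: R B10 -> L2 miss  d=-]
1: W B10 -> L2 hit  d=D]
2: W B3 -> L3 miss  d=D]
3: W B7 -> L3 miss wb->B3  d=D]
4: R B7 -> L3 hit  d=D]
5: R B3 -> L3 miss wb->B7  d=-]
6: R B7 -> L3 miss  d=-]
7: R B7 -> L3 hit  d=-]

WB = [3, 7]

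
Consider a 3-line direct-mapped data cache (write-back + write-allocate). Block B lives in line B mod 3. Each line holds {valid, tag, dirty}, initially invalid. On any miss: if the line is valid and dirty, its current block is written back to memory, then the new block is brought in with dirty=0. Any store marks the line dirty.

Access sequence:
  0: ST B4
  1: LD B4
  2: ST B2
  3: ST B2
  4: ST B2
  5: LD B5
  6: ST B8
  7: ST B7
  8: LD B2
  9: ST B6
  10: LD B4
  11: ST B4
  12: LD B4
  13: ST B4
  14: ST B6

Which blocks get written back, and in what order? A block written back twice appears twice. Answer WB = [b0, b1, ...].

  0 | W B4 → L1 miss [D]
  1 | R B4 → L1 hit [D]
  2 | W B2 → L2 miss [D]
  3 | W B2 → L2 hit [D]
  4 | W B2 → L2 hit [D]
  5 | R B5 → L2 miss wb→B2 [-]
  6 | W B8 → L2 miss [D]
  7 | W B7 → L1 miss wb→B4 [D]
  8 | R B2 → L2 miss wb→B8 [-]
  9 | W B6 → L0 miss [D]
  10 | R B4 → L1 miss wb→B7 [-]
  11 | W B4 → L1 hit [D]
  12 | R B4 → L1 hit [D]
  13 | W B4 → L1 hit [D]
  14 | W B6 → L0 hit [D]

WB = [2, 4, 8, 7]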